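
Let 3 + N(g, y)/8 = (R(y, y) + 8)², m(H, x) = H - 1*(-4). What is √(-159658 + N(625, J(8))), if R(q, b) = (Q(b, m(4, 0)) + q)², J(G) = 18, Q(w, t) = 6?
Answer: √2568766 ≈ 1602.7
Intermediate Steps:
m(H, x) = 4 + H (m(H, x) = H + 4 = 4 + H)
R(q, b) = (6 + q)²
N(g, y) = -24 + 8*(8 + (6 + y)²)² (N(g, y) = -24 + 8*((6 + y)² + 8)² = -24 + 8*(8 + (6 + y)²)²)
√(-159658 + N(625, J(8))) = √(-159658 + (-24 + 8*(8 + (6 + 18)²)²)) = √(-159658 + (-24 + 8*(8 + 24²)²)) = √(-159658 + (-24 + 8*(8 + 576)²)) = √(-159658 + (-24 + 8*584²)) = √(-159658 + (-24 + 8*341056)) = √(-159658 + (-24 + 2728448)) = √(-159658 + 2728424) = √2568766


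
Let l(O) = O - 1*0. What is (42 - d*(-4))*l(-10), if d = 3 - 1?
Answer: -500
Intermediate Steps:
l(O) = O (l(O) = O + 0 = O)
d = 2
(42 - d*(-4))*l(-10) = (42 - 1*2*(-4))*(-10) = (42 - 2*(-4))*(-10) = (42 + 8)*(-10) = 50*(-10) = -500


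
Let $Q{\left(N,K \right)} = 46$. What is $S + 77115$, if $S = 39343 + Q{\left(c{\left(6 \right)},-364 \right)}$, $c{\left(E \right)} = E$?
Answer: $116504$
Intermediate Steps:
$S = 39389$ ($S = 39343 + 46 = 39389$)
$S + 77115 = 39389 + 77115 = 116504$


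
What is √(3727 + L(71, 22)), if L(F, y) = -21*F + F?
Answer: √2307 ≈ 48.031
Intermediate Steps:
L(F, y) = -20*F
√(3727 + L(71, 22)) = √(3727 - 20*71) = √(3727 - 1420) = √2307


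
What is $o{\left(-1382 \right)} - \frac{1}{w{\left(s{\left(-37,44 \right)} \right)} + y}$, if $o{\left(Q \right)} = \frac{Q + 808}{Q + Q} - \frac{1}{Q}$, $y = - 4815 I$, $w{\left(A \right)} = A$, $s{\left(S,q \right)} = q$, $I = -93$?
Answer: $\frac{64488125}{309456749} \approx 0.20839$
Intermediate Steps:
$y = 447795$ ($y = \left(-4815\right) \left(-93\right) = 447795$)
$o{\left(Q \right)} = - \frac{1}{Q} + \frac{808 + Q}{2 Q}$ ($o{\left(Q \right)} = \frac{808 + Q}{2 Q} - \frac{1}{Q} = - \frac{1}{Q} + \frac{808 + Q}{2 Q}$)
$o{\left(-1382 \right)} - \frac{1}{w{\left(s{\left(-37,44 \right)} \right)} + y} = \frac{806 - 1382}{2 \left(-1382\right)} - \frac{1}{44 + 447795} = \frac{1}{2} \left(- \frac{1}{1382}\right) \left(-576\right) - \frac{1}{447839} = \frac{144}{691} - \frac{1}{447839} = \frac{64488125}{309456749}$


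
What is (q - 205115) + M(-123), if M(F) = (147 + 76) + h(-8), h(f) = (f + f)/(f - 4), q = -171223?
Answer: -1128341/3 ≈ -3.7611e+5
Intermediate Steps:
h(f) = 2*f/(-4 + f) (h(f) = (2*f)/(-4 + f) = 2*f/(-4 + f))
M(F) = 673/3 (M(F) = (147 + 76) + 2*(-8)/(-4 - 8) = 223 + 2*(-8)/(-12) = 223 + 2*(-8)*(-1/12) = 223 + 4/3 = 673/3)
(q - 205115) + M(-123) = (-171223 - 205115) + 673/3 = -376338 + 673/3 = -1128341/3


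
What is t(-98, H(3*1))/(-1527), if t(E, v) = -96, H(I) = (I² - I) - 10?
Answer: 32/509 ≈ 0.062868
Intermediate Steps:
H(I) = -10 + I² - I
t(-98, H(3*1))/(-1527) = -96/(-1527) = -96*(-1/1527) = 32/509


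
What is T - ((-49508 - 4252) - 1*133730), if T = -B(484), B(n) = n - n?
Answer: 187490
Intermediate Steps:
B(n) = 0
T = 0 (T = -1*0 = 0)
T - ((-49508 - 4252) - 1*133730) = 0 - ((-49508 - 4252) - 1*133730) = 0 - (-53760 - 133730) = 0 - 1*(-187490) = 0 + 187490 = 187490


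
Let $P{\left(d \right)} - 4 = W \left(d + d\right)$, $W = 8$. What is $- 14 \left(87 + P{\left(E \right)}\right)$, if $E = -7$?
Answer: $294$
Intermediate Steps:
$P{\left(d \right)} = 4 + 16 d$ ($P{\left(d \right)} = 4 + 8 \left(d + d\right) = 4 + 8 \cdot 2 d = 4 + 16 d$)
$- 14 \left(87 + P{\left(E \right)}\right) = - 14 \left(87 + \left(4 + 16 \left(-7\right)\right)\right) = - 14 \left(87 + \left(4 - 112\right)\right) = - 14 \left(87 - 108\right) = \left(-14\right) \left(-21\right) = 294$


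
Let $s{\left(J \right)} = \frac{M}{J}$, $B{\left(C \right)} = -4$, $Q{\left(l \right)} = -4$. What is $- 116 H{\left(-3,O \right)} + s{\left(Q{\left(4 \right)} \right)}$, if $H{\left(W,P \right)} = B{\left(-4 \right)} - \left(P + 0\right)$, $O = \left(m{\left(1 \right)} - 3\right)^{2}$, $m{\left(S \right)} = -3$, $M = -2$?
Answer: $\frac{9281}{2} \approx 4640.5$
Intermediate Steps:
$s{\left(J \right)} = - \frac{2}{J}$
$O = 36$ ($O = \left(-3 - 3\right)^{2} = \left(-6\right)^{2} = 36$)
$H{\left(W,P \right)} = -4 - P$ ($H{\left(W,P \right)} = -4 - \left(P + 0\right) = -4 - P$)
$- 116 H{\left(-3,O \right)} + s{\left(Q{\left(4 \right)} \right)} = - 116 \left(-4 - 36\right) - \frac{2}{-4} = - 116 \left(-4 - 36\right) - - \frac{1}{2} = \left(-116\right) \left(-40\right) + \frac{1}{2} = 4640 + \frac{1}{2} = \frac{9281}{2}$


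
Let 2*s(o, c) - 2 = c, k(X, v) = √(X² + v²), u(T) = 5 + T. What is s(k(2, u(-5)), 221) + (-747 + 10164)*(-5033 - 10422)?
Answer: -291079247/2 ≈ -1.4554e+8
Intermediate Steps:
s(o, c) = 1 + c/2
s(k(2, u(-5)), 221) + (-747 + 10164)*(-5033 - 10422) = (1 + (½)*221) + (-747 + 10164)*(-5033 - 10422) = (1 + 221/2) + 9417*(-15455) = 223/2 - 145539735 = -291079247/2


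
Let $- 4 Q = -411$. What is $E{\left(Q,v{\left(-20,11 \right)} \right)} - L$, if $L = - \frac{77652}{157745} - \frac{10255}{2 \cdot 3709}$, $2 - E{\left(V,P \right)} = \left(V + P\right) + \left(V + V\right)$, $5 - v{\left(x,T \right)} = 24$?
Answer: $- \frac{667865164523}{2340304820} \approx -285.38$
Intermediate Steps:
$v{\left(x,T \right)} = -19$ ($v{\left(x,T \right)} = 5 - 24 = -19$)
$Q = \frac{411}{4}$ ($Q = \left(- \frac{1}{4}\right) \left(-411\right) = \frac{411}{4} \approx 102.75$)
$E{\left(V,P \right)} = 2 - P - 3 V$ ($E{\left(V,P \right)} = 2 - \left(\left(V + P\right) + \left(V + V\right)\right) = 2 - \left(\left(P + V\right) + 2 V\right) = 2 - \left(P + 3 V\right) = 2 - P - 3 V$)
$L = - \frac{2193697511}{1170152410}$ ($L = \left(-77652\right) \frac{1}{157745} - \frac{10255}{7418} = - \frac{77652}{157745} - \frac{10255}{7418} = - \frac{2193697511}{1170152410} \approx -1.8747$)
$E{\left(Q,v{\left(-20,11 \right)} \right)} - L = \left(2 - -19 - \frac{1233}{4}\right) - - \frac{2193697511}{1170152410} = \left(2 + 19 - \frac{1233}{4}\right) + \frac{2193697511}{1170152410} = - \frac{1149}{4} + \frac{2193697511}{1170152410} = - \frac{667865164523}{2340304820}$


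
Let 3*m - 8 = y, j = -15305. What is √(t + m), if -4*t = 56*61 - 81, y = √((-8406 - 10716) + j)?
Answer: √(-29919 + 12*I*√34427)/6 ≈ 1.072 + 28.848*I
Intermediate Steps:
y = I*√34427 (y = √((-8406 - 10716) - 15305) = √(-19122 - 15305) = √(-34427) = I*√34427 ≈ 185.55*I)
m = 8/3 + I*√34427/3 (m = 8/3 + (I*√34427)/3 = 8/3 + I*√34427/3 ≈ 2.6667 + 61.848*I)
t = -3335/4 (t = -(56*61 - 81)/4 = -(3416 - 81)/4 = -¼*3335 = -3335/4 ≈ -833.75)
√(t + m) = √(-3335/4 + (8/3 + I*√34427/3)) = √(-9973/12 + I*√34427/3)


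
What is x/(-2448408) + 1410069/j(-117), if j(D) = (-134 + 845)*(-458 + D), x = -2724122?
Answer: -43309908213/18536488900 ≈ -2.3365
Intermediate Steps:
j(D) = -325638 + 711*D (j(D) = 711*(-458 + D) = -325638 + 711*D)
x/(-2448408) + 1410069/j(-117) = -2724122/(-2448408) + 1410069/(-325638 + 711*(-117)) = -2724122*(-1/2448408) + 1410069/(-325638 - 83187) = 1362061/1224204 + 1410069/(-408825) = 1362061/1224204 + 1410069*(-1/408825) = 1362061/1224204 - 470023/136275 = -43309908213/18536488900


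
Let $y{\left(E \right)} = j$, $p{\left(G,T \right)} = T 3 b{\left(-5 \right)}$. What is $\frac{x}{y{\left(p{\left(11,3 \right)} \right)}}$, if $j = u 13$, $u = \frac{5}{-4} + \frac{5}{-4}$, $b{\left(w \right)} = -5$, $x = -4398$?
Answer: $\frac{8796}{65} \approx 135.32$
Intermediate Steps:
$u = - \frac{5}{2}$ ($u = 5 \left(- \frac{1}{4}\right) + 5 \left(- \frac{1}{4}\right) = - \frac{5}{4} - \frac{5}{4} = - \frac{5}{2} \approx -2.5$)
$p{\left(G,T \right)} = - 15 T$ ($p{\left(G,T \right)} = T 3 \left(-5\right) = 3 T \left(-5\right) = - 15 T$)
$j = - \frac{65}{2}$ ($j = \left(- \frac{5}{2}\right) 13 = - \frac{65}{2} \approx -32.5$)
$y{\left(E \right)} = - \frac{65}{2}$
$\frac{x}{y{\left(p{\left(11,3 \right)} \right)}} = - \frac{4398}{- \frac{65}{2}} = \left(-4398\right) \left(- \frac{2}{65}\right) = \frac{8796}{65}$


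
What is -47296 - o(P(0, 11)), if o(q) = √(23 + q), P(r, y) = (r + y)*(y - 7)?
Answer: -47296 - √67 ≈ -47304.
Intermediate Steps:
P(r, y) = (-7 + y)*(r + y) (P(r, y) = (r + y)*(-7 + y) = (-7 + y)*(r + y))
-47296 - o(P(0, 11)) = -47296 - √(23 + (11² - 7*0 - 7*11 + 0*11)) = -47296 - √(23 + (121 + 0 - 77 + 0)) = -47296 - √(23 + 44) = -47296 - √67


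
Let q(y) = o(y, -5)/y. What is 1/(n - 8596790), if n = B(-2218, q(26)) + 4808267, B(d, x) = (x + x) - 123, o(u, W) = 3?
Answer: -13/49252395 ≈ -2.6395e-7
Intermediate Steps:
q(y) = 3/y
B(d, x) = -123 + 2*x (B(d, x) = 2*x - 123 = -123 + 2*x)
n = 62505875/13 (n = (-123 + 2*(3/26)) + 4808267 = (-123 + 3/13) + 4808267 = -1596/13 + 4808267 = 62505875/13 ≈ 4.8081e+6)
1/(n - 8596790) = 1/(62505875/13 - 8596790) = 1/(-49252395/13) = -13/49252395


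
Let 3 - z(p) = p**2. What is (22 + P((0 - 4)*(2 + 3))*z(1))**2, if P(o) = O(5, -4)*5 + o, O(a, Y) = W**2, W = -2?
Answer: 484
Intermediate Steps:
O(a, Y) = 4 (O(a, Y) = (-2)**2 = 4)
z(p) = 3 - p**2
P(o) = 20 + o (P(o) = 4*5 + o = 20 + o)
(22 + P((0 - 4)*(2 + 3))*z(1))**2 = (22 + (20 + (0 - 4)*(2 + 3))*(3 - 1*1**2))**2 = (22 + (20 - 4*5)*(3 - 1*1))**2 = (22 + (20 - 20)*(3 - 1))**2 = (22 + 0*2)**2 = (22 + 0)**2 = 22**2 = 484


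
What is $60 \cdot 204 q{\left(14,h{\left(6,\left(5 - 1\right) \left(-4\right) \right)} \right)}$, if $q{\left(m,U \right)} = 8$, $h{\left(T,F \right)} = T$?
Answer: $97920$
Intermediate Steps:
$60 \cdot 204 q{\left(14,h{\left(6,\left(5 - 1\right) \left(-4\right) \right)} \right)} = 60 \cdot 204 \cdot 8 = 12240 \cdot 8 = 97920$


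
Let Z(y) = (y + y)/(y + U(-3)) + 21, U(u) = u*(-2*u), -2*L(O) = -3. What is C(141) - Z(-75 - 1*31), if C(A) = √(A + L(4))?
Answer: -704/31 + √570/2 ≈ -10.772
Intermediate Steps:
L(O) = 3/2 (L(O) = -½*(-3) = 3/2)
U(u) = -2*u²
C(A) = √(3/2 + A) (C(A) = √(A + 3/2) = √(3/2 + A))
Z(y) = 21 + 2*y/(-18 + y) (Z(y) = (y + y)/(y - 2*(-3)²) + 21 = (2*y)/(y - 2*9) + 21 = (2*y)/(y - 18) + 21 = (2*y)/(-18 + y) + 21 = 2*y/(-18 + y) + 21 = 21 + 2*y/(-18 + y))
C(141) - Z(-75 - 1*31) = √(6 + 4*141)/2 - (-378 + 23*(-75 - 1*31))/(-18 + (-75 - 1*31)) = √(6 + 564)/2 - (-378 + 23*(-75 - 31))/(-18 + (-75 - 31)) = √570/2 - (-378 + 23*(-106))/(-18 - 106) = √570/2 - (-378 - 2438)/(-124) = √570/2 - (-1)*(-2816)/124 = √570/2 - 1*704/31 = √570/2 - 704/31 = -704/31 + √570/2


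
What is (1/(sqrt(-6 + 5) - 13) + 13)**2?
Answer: (2197 - I)**2/28900 ≈ 167.02 - 0.15204*I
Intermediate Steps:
(1/(sqrt(-6 + 5) - 13) + 13)**2 = (1/(sqrt(-1) - 13) + 13)**2 = (1/(I - 13) + 13)**2 = (1/(-13 + I) + 13)**2 = ((-13 - I)/170 + 13)**2 = (13 + (-13 - I)/170)**2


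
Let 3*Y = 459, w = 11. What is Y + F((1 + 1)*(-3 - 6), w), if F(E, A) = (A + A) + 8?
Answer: 183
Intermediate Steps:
F(E, A) = 8 + 2*A (F(E, A) = 2*A + 8 = 8 + 2*A)
Y = 153 (Y = (⅓)*459 = 153)
Y + F((1 + 1)*(-3 - 6), w) = 153 + (8 + 2*11) = 153 + (8 + 22) = 153 + 30 = 183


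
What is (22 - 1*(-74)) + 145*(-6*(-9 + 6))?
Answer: 2706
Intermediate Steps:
(22 - 1*(-74)) + 145*(-6*(-9 + 6)) = (22 + 74) + 145*(-6*(-3)) = 96 + 145*18 = 96 + 2610 = 2706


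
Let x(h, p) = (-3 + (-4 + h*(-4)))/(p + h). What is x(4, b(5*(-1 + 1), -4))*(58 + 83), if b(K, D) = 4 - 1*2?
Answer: -1081/2 ≈ -540.50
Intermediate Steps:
b(K, D) = 2 (b(K, D) = 4 - 2 = 2)
x(h, p) = (-7 - 4*h)/(h + p) (x(h, p) = (-3 + (-4 - 4*h))/(h + p) = (-7 - 4*h)/(h + p))
x(4, b(5*(-1 + 1), -4))*(58 + 83) = ((-7 - 4*4)/(4 + 2))*(58 + 83) = ((-7 - 16)/6)*141 = ((⅙)*(-23))*141 = -23/6*141 = -1081/2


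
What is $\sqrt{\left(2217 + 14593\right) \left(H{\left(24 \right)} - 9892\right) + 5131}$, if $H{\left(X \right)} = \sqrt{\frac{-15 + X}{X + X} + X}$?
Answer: $\frac{\sqrt{-665117556 + 50430 \sqrt{43}}}{2} \approx 12892.0 i$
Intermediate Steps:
$H{\left(X \right)} = \sqrt{X + \frac{-15 + X}{2 X}}$ ($H{\left(X \right)} = \sqrt{\frac{-15 + X}{2 X} + X} = \sqrt{X + \frac{-15 + X}{2 X}}$)
$\sqrt{\left(2217 + 14593\right) \left(H{\left(24 \right)} - 9892\right) + 5131} = \sqrt{\left(2217 + 14593\right) \left(\frac{\sqrt{2 - \frac{30}{24} + 4 \cdot 24}}{2} - 9892\right) + 5131} = \sqrt{16810 \left(\frac{\sqrt{2 - \frac{5}{4} + 96}}{2} - 9892\right) + 5131} = \sqrt{16810 \left(\frac{\sqrt{\frac{387}{4}}}{2} - 9892\right) + 5131} = \sqrt{16810 \left(\frac{\frac{3}{2} \sqrt{43}}{2} - 9892\right) + 5131} = \sqrt{16810 \left(\frac{3 \sqrt{43}}{4} - 9892\right) + 5131} = \sqrt{16810 \left(-9892 + \frac{3 \sqrt{43}}{4}\right) + 5131} = \sqrt{\left(-166284520 + \frac{25215 \sqrt{43}}{2}\right) + 5131} = \sqrt{-166279389 + \frac{25215 \sqrt{43}}{2}}$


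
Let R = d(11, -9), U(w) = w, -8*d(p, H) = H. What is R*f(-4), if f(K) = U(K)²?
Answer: 18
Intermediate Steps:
d(p, H) = -H/8
R = 9/8 (R = -⅛*(-9) = 9/8 ≈ 1.1250)
f(K) = K²
R*f(-4) = (9/8)*(-4)² = (9/8)*16 = 18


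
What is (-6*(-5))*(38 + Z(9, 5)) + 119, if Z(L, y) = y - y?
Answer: 1259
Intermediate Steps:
Z(L, y) = 0
(-6*(-5))*(38 + Z(9, 5)) + 119 = (-6*(-5))*(38 + 0) + 119 = 30*38 + 119 = 1140 + 119 = 1259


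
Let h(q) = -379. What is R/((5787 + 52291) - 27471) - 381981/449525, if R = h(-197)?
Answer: -11861662442/13758611675 ≈ -0.86213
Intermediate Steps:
R = -379
R/((5787 + 52291) - 27471) - 381981/449525 = -379/((5787 + 52291) - 27471) - 381981/449525 = -379/(58078 - 27471) - 381981*1/449525 = -379/30607 - 381981/449525 = -11861662442/13758611675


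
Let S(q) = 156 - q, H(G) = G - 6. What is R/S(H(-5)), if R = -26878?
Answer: -26878/167 ≈ -160.95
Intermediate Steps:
H(G) = -6 + G
R/S(H(-5)) = -26878/(156 - (-6 - 5)) = -26878/(156 - 1*(-11)) = -26878/(156 + 11) = -26878/167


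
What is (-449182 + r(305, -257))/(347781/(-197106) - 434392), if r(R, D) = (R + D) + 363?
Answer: 4212164606/4077219873 ≈ 1.0331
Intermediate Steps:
r(R, D) = 363 + D + R (r(R, D) = (D + R) + 363 = 363 + D + R)
(-449182 + r(305, -257))/(347781/(-197106) - 434392) = (-449182 + (363 - 257 + 305))/(347781/(-197106) - 434392) = (-449182 + 411)/(347781*(-1/197106) - 434392) = -448771/(-16561/9386 - 434392) = -448771/(-4077219873/9386) = -448771*(-9386/4077219873) = 4212164606/4077219873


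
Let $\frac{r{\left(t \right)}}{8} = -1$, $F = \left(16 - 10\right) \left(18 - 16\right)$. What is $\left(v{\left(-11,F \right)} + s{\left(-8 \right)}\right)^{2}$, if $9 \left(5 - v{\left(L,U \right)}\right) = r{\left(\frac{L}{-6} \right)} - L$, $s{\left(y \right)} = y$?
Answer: $\frac{100}{9} \approx 11.111$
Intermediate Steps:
$F = 12$ ($F = 6 \cdot 2 = 12$)
$r{\left(t \right)} = -8$ ($r{\left(t \right)} = 8 \left(-1\right) = -8$)
$v{\left(L,U \right)} = \frac{53}{9} + \frac{L}{9}$ ($v{\left(L,U \right)} = 5 - \frac{-8 - L}{9} = 5 + \left(\frac{8}{9} + \frac{L}{9}\right) = \frac{53}{9} + \frac{L}{9}$)
$\left(v{\left(-11,F \right)} + s{\left(-8 \right)}\right)^{2} = \left(\left(\frac{53}{9} + \frac{1}{9} \left(-11\right)\right) - 8\right)^{2} = \left(\left(\frac{53}{9} - \frac{11}{9}\right) - 8\right)^{2} = \left(\frac{14}{3} - 8\right)^{2} = \left(- \frac{10}{3}\right)^{2} = \frac{100}{9}$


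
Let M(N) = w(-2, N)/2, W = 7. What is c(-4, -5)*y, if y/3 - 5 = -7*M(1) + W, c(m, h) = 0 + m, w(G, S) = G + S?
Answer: -186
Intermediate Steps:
c(m, h) = m
M(N) = -1 + N/2 (M(N) = (-2 + N)/2 = (-2 + N)*(1/2) = -1 + N/2)
y = 93/2 (y = 15 + 3*(-7*(-1 + (1/2)*1) + 7) = 15 + 3*(-7*(-1 + 1/2) + 7) = 15 + 3*(-7*(-1/2) + 7) = 15 + 3*(7/2 + 7) = 15 + 3*(21/2) = 15 + 63/2 = 93/2 ≈ 46.500)
c(-4, -5)*y = -4*93/2 = -186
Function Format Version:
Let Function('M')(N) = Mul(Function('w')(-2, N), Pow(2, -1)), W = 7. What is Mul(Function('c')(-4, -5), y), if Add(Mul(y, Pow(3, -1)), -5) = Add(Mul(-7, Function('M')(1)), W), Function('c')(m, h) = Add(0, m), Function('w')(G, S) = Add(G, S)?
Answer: -186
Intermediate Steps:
Function('c')(m, h) = m
Function('M')(N) = Add(-1, Mul(Rational(1, 2), N)) (Function('M')(N) = Mul(Add(-2, N), Pow(2, -1)) = Mul(Add(-2, N), Rational(1, 2)) = Add(-1, Mul(Rational(1, 2), N)))
y = Rational(93, 2) (y = Add(15, Mul(3, Add(Mul(-7, Add(-1, Mul(Rational(1, 2), 1))), 7))) = Add(15, Mul(3, Add(Mul(-7, Add(-1, Rational(1, 2))), 7))) = Add(15, Mul(3, Add(Mul(-7, Rational(-1, 2)), 7))) = Add(15, Mul(3, Add(Rational(7, 2), 7))) = Add(15, Mul(3, Rational(21, 2))) = Add(15, Rational(63, 2)) = Rational(93, 2) ≈ 46.500)
Mul(Function('c')(-4, -5), y) = Mul(-4, Rational(93, 2)) = -186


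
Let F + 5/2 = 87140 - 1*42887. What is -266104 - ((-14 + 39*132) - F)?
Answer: -453975/2 ≈ -2.2699e+5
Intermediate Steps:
F = 88501/2 (F = -5/2 + (87140 - 1*42887) = -5/2 + (87140 - 42887) = -5/2 + 44253 = 88501/2 ≈ 44251.)
-266104 - ((-14 + 39*132) - F) = -266104 - ((-14 + 39*132) - 1*88501/2) = -266104 - ((-14 + 5148) - 88501/2) = -266104 - (5134 - 88501/2) = -266104 - 1*(-78233/2) = -266104 + 78233/2 = -453975/2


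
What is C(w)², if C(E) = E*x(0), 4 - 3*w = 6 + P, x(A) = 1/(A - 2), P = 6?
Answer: 16/9 ≈ 1.7778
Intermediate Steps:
x(A) = 1/(-2 + A)
w = -8/3 (w = 4/3 - (6 + 6)/3 = 4/3 - ⅓*12 = 4/3 - 4 = -8/3 ≈ -2.6667)
C(E) = -E/2 (C(E) = E/(-2 + 0) = E/(-2) = E*(-½) = -E/2)
C(w)² = (-½*(-8/3))² = (4/3)² = 16/9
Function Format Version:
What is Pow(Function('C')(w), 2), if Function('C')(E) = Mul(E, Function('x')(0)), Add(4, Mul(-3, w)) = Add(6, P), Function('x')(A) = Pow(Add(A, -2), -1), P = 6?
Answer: Rational(16, 9) ≈ 1.7778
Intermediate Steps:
Function('x')(A) = Pow(Add(-2, A), -1)
w = Rational(-8, 3) (w = Add(Rational(4, 3), Mul(Rational(-1, 3), Add(6, 6))) = Add(Rational(4, 3), Mul(Rational(-1, 3), 12)) = Add(Rational(4, 3), -4) = Rational(-8, 3) ≈ -2.6667)
Function('C')(E) = Mul(Rational(-1, 2), E) (Function('C')(E) = Mul(E, Pow(Add(-2, 0), -1)) = Mul(E, Pow(-2, -1)) = Mul(E, Rational(-1, 2)) = Mul(Rational(-1, 2), E))
Pow(Function('C')(w), 2) = Pow(Mul(Rational(-1, 2), Rational(-8, 3)), 2) = Pow(Rational(4, 3), 2) = Rational(16, 9)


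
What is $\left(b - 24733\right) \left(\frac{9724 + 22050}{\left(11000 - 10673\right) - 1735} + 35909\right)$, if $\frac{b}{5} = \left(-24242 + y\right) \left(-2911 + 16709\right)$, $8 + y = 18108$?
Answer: $- \frac{10705926575936337}{704} \approx -1.5207 \cdot 10^{13}$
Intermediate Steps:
$y = 18100$ ($y = -8 + 18108 = 18100$)
$b = -423736580$ ($b = 5 \left(-24242 + 18100\right) \left(-2911 + 16709\right) = 5 \left(\left(-6142\right) 13798\right) = 5 \left(-84747316\right) = -423736580$)
$\left(b - 24733\right) \left(\frac{9724 + 22050}{\left(11000 - 10673\right) - 1735} + 35909\right) = \left(-423736580 - 24733\right) \left(\frac{9724 + 22050}{\left(11000 - 10673\right) - 1735} + 35909\right) = - 423761313 \left(\frac{31774}{\left(11000 - 10673\right) - 1735} + 35909\right) = - 423761313 \left(\frac{31774}{327 - 1735} + 35909\right) = - 423761313 \left(\frac{31774}{-1408} + 35909\right) = - 423761313 \left(31774 \left(- \frac{1}{1408}\right) + 35909\right) = - 423761313 \left(- \frac{15887}{704} + 35909\right) = \left(-423761313\right) \frac{25264049}{704} = - \frac{10705926575936337}{704}$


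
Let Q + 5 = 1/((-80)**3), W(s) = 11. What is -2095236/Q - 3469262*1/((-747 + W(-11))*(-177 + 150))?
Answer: 10654510969657369/25436169936 ≈ 4.1887e+5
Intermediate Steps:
Q = -2560001/512000 (Q = -5 + 1/((-80)**3) = -5 + 1/(-512000) = -5 - 1/512000 = -2560001/512000 ≈ -5.0000)
-2095236/Q - 3469262*1/((-747 + W(-11))*(-177 + 150)) = -2095236/(-2560001/512000) - 3469262*1/((-747 + 11)*(-177 + 150)) = -2095236*(-512000/2560001) - 3469262/((-27*(-736))) = 1072760832000/2560001 - 3469262/19872 = 1072760832000/2560001 - 3469262*1/19872 = 1072760832000/2560001 - 1734631/9936 = 10654510969657369/25436169936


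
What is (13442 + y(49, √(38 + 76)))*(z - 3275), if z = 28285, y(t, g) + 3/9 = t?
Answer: 1012204720/3 ≈ 3.3740e+8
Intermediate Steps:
y(t, g) = -⅓ + t
(13442 + y(49, √(38 + 76)))*(z - 3275) = (13442 + (-⅓ + 49))*(28285 - 3275) = (13442 + 146/3)*25010 = (40472/3)*25010 = 1012204720/3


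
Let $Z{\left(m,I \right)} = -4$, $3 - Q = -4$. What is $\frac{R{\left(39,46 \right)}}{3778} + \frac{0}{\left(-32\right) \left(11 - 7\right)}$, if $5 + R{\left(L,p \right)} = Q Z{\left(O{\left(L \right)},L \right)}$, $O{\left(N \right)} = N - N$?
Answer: $- \frac{33}{3778} \approx -0.0087348$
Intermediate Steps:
$Q = 7$ ($Q = 3 - -4 = 3 + 4 = 7$)
$O{\left(N \right)} = 0$
$R{\left(L,p \right)} = -33$ ($R{\left(L,p \right)} = -5 + 7 \left(-4\right) = -5 - 28 = -33$)
$\frac{R{\left(39,46 \right)}}{3778} + \frac{0}{\left(-32\right) \left(11 - 7\right)} = - \frac{33}{3778} + \frac{0}{\left(-32\right) \left(11 - 7\right)} = \left(-33\right) \frac{1}{3778} + \frac{0}{\left(-32\right) 4} = - \frac{33}{3778} + \frac{0}{-128} = - \frac{33}{3778} + 0 \left(- \frac{1}{128}\right) = - \frac{33}{3778} + 0 = - \frac{33}{3778}$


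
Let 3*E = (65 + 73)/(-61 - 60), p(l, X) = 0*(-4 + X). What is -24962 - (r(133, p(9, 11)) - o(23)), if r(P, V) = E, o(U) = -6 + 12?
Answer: -3019630/121 ≈ -24956.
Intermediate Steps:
o(U) = 6
p(l, X) = 0
E = -46/121 (E = ((65 + 73)/(-61 - 60))/3 = (138/(-121))/3 = (138*(-1/121))/3 = (⅓)*(-138/121) = -46/121 ≈ -0.38017)
r(P, V) = -46/121
-24962 - (r(133, p(9, 11)) - o(23)) = -24962 - (-46/121 - 1*6) = -24962 - (-46/121 - 6) = -24962 - 1*(-772/121) = -24962 + 772/121 = -3019630/121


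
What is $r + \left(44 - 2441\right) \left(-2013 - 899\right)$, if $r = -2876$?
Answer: $6977188$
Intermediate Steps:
$r + \left(44 - 2441\right) \left(-2013 - 899\right) = -2876 + \left(44 - 2441\right) \left(-2013 - 899\right) = -2876 - -6980064 = -2876 + 6980064 = 6977188$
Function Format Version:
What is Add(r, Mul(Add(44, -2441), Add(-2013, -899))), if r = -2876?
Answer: 6977188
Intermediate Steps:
Add(r, Mul(Add(44, -2441), Add(-2013, -899))) = Add(-2876, Mul(Add(44, -2441), Add(-2013, -899))) = Add(-2876, Mul(-2397, -2912)) = Add(-2876, 6980064) = 6977188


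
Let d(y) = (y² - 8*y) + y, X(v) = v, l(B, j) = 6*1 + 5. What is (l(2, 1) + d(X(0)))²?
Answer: 121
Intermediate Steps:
l(B, j) = 11 (l(B, j) = 6 + 5 = 11)
d(y) = y² - 7*y
(l(2, 1) + d(X(0)))² = (11 + 0*(-7 + 0))² = (11 + 0*(-7))² = (11 + 0)² = 11² = 121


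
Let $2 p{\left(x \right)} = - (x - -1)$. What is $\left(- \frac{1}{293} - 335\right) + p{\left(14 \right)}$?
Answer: $- \frac{200707}{586} \approx -342.5$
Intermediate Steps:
$p{\left(x \right)} = - \frac{1}{2} - \frac{x}{2}$ ($p{\left(x \right)} = \frac{\left(-1\right) \left(x - -1\right)}{2} = \frac{\left(-1\right) \left(x + 1\right)}{2} = \frac{\left(-1\right) \left(1 + x\right)}{2} = \frac{-1 - x}{2} = - \frac{1}{2} - \frac{x}{2}$)
$\left(- \frac{1}{293} - 335\right) + p{\left(14 \right)} = \left(- \frac{1}{293} - 335\right) - \frac{15}{2} = - \frac{98156}{293} - \frac{15}{2} = - \frac{200707}{586}$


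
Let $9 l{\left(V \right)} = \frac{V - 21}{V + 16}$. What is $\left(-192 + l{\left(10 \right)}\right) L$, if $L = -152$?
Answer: $\frac{3415364}{117} \approx 29191.0$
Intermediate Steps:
$l{\left(V \right)} = \frac{-21 + V}{9 \left(16 + V\right)}$ ($l{\left(V \right)} = \frac{\left(V - 21\right) \frac{1}{V + 16}}{9} = \frac{\left(-21 + V\right) \frac{1}{16 + V}}{9} = \frac{\frac{1}{16 + V} \left(-21 + V\right)}{9} = \frac{-21 + V}{9 \left(16 + V\right)}$)
$\left(-192 + l{\left(10 \right)}\right) L = \left(-192 + \frac{-21 + 10}{9 \left(16 + 10\right)}\right) \left(-152\right) = \left(-192 + \frac{1}{9} \cdot \frac{1}{26} \left(-11\right)\right) \left(-152\right) = \left(-192 - \frac{11}{234}\right) \left(-152\right) = \left(- \frac{44939}{234}\right) \left(-152\right) = \frac{3415364}{117}$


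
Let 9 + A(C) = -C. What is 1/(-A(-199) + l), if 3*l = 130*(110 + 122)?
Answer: 3/29590 ≈ 0.00010139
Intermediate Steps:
A(C) = -9 - C
l = 30160/3 (l = (130*(110 + 122))/3 = (130*232)/3 = (1/3)*30160 = 30160/3 ≈ 10053.)
1/(-A(-199) + l) = 1/(-(-9 - 1*(-199)) + 30160/3) = 1/(-(-9 + 199) + 30160/3) = 1/(-1*190 + 30160/3) = 1/(-190 + 30160/3) = 1/(29590/3) = 3/29590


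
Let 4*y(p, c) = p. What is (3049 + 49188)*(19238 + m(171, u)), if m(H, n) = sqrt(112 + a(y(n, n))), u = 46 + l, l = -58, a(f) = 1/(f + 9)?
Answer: 1004935406 + 52237*sqrt(4038)/6 ≈ 1.0055e+9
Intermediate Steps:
y(p, c) = p/4
a(f) = 1/(9 + f)
u = -12 (u = 46 - 58 = -12)
m(H, n) = sqrt(112 + 1/(9 + n/4))
(3049 + 49188)*(19238 + m(171, u)) = (3049 + 49188)*(19238 + 2*sqrt((1009 + 28*(-12))/(36 - 12))) = 52237*(19238 + 2*sqrt((1009 - 336)/24)) = 52237*(19238 + 2*sqrt((1/24)*673)) = 52237*(19238 + 2*sqrt(673/24)) = 52237*(19238 + 2*(sqrt(4038)/12)) = 52237*(19238 + sqrt(4038)/6) = 1004935406 + 52237*sqrt(4038)/6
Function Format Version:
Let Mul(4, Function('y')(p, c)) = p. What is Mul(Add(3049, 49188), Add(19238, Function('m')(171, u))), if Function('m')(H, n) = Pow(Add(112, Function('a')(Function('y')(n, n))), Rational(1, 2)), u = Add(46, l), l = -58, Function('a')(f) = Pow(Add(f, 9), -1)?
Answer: Add(1004935406, Mul(Rational(52237, 6), Pow(4038, Rational(1, 2)))) ≈ 1.0055e+9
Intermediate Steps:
Function('y')(p, c) = Mul(Rational(1, 4), p)
Function('a')(f) = Pow(Add(9, f), -1)
u = -12 (u = Add(46, -58) = -12)
Function('m')(H, n) = Pow(Add(112, Pow(Add(9, Mul(Rational(1, 4), n)), -1)), Rational(1, 2))
Mul(Add(3049, 49188), Add(19238, Function('m')(171, u))) = Mul(Add(3049, 49188), Add(19238, Mul(2, Pow(Mul(Pow(Add(36, -12), -1), Add(1009, Mul(28, -12))), Rational(1, 2))))) = Mul(52237, Add(19238, Mul(2, Pow(Mul(Pow(24, -1), Add(1009, -336)), Rational(1, 2))))) = Mul(52237, Add(19238, Mul(2, Pow(Mul(Rational(1, 24), 673), Rational(1, 2))))) = Mul(52237, Add(19238, Mul(2, Pow(Rational(673, 24), Rational(1, 2))))) = Mul(52237, Add(19238, Mul(2, Mul(Rational(1, 12), Pow(4038, Rational(1, 2)))))) = Mul(52237, Add(19238, Mul(Rational(1, 6), Pow(4038, Rational(1, 2))))) = Add(1004935406, Mul(Rational(52237, 6), Pow(4038, Rational(1, 2))))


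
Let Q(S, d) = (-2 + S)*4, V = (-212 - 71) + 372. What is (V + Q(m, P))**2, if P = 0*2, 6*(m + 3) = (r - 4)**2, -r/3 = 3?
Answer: 297025/9 ≈ 33003.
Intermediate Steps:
r = -9 (r = -3*3 = -9)
m = 151/6 (m = -3 + (-9 - 4)**2/6 = -3 + (1/6)*(-13)**2 = -3 + (1/6)*169 = -3 + 169/6 = 151/6 ≈ 25.167)
V = 89 (V = -283 + 372 = 89)
P = 0
Q(S, d) = -8 + 4*S
(V + Q(m, P))**2 = (89 + (-8 + 4*(151/6)))**2 = (89 + (-8 + 302/3))**2 = (89 + 278/3)**2 = (545/3)**2 = 297025/9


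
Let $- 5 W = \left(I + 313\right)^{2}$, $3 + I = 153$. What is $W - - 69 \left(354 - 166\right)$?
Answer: $- \frac{149509}{5} \approx -29902.0$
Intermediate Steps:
$I = 150$ ($I = -3 + 153 = 150$)
$W = - \frac{214369}{5}$ ($W = - \frac{\left(150 + 313\right)^{2}}{5} = - \frac{463^{2}}{5} = \left(- \frac{1}{5}\right) 214369 = - \frac{214369}{5} \approx -42874.0$)
$W - - 69 \left(354 - 166\right) = - \frac{214369}{5} - - 69 \left(354 - 166\right) = - \frac{214369}{5} - \left(-69\right) 188 = - \frac{214369}{5} - -12972 = - \frac{214369}{5} + 12972 = - \frac{149509}{5}$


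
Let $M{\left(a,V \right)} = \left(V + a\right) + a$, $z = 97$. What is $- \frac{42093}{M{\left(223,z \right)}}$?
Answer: $- \frac{14031}{181} \approx -77.519$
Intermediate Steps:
$M{\left(a,V \right)} = V + 2 a$
$- \frac{42093}{M{\left(223,z \right)}} = - \frac{42093}{97 + 2 \cdot 223} = - \frac{42093}{97 + 446} = - \frac{42093}{543} = \left(-42093\right) \frac{1}{543} = - \frac{14031}{181}$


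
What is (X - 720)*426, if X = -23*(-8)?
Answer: -228336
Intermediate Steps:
X = 184
(X - 720)*426 = (184 - 720)*426 = -536*426 = -228336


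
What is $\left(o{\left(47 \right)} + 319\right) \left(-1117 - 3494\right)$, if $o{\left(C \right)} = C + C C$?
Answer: $-11873325$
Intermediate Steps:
$o{\left(C \right)} = C + C^{2}$
$\left(o{\left(47 \right)} + 319\right) \left(-1117 - 3494\right) = \left(47 \left(1 + 47\right) + 319\right) \left(-1117 - 3494\right) = \left(47 \cdot 48 + 319\right) \left(-4611\right) = \left(2256 + 319\right) \left(-4611\right) = 2575 \left(-4611\right) = -11873325$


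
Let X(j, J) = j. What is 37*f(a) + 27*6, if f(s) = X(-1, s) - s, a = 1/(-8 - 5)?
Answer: 1662/13 ≈ 127.85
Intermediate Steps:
a = -1/13 (a = 1/(-13) = -1/13 ≈ -0.076923)
f(s) = -1 - s
37*f(a) + 27*6 = 37*(-1 - 1*(-1/13)) + 27*6 = 37*(-1 + 1/13) + 162 = 37*(-12/13) + 162 = -444/13 + 162 = 1662/13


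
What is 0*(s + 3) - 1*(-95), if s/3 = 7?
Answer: 95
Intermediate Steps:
s = 21 (s = 3*7 = 21)
0*(s + 3) - 1*(-95) = 0*(21 + 3) - 1*(-95) = 0*24 + 95 = 0 + 95 = 95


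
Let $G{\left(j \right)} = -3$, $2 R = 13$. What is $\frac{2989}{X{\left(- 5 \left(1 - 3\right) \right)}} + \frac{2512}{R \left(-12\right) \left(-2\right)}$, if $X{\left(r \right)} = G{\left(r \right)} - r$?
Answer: $- \frac{8339}{39} \approx -213.82$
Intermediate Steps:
$R = \frac{13}{2}$ ($R = \frac{1}{2} \cdot 13 = \frac{13}{2} \approx 6.5$)
$X{\left(r \right)} = -3 - r$
$\frac{2989}{X{\left(- 5 \left(1 - 3\right) \right)}} + \frac{2512}{R \left(-12\right) \left(-2\right)} = \frac{2989}{-3 - - 5 \left(1 - 3\right)} + \frac{2512}{\frac{13}{2} \left(-12\right) \left(-2\right)} = \frac{2989}{-3 - \left(-5\right) \left(-2\right)} + \frac{2512}{\left(-78\right) \left(-2\right)} = \frac{2989}{-3 - 10} + \frac{2512}{156} = \frac{2989}{-3 - 10} + 2512 \cdot \frac{1}{156} = \frac{2989}{-13} + \frac{628}{39} = 2989 \left(- \frac{1}{13}\right) + \frac{628}{39} = - \frac{2989}{13} + \frac{628}{39} = - \frac{8339}{39}$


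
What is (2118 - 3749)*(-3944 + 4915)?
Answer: -1583701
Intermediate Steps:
(2118 - 3749)*(-3944 + 4915) = -1631*971 = -1583701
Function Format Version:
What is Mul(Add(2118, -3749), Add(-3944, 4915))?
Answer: -1583701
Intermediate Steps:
Mul(Add(2118, -3749), Add(-3944, 4915)) = Mul(-1631, 971) = -1583701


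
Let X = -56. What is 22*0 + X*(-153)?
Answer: 8568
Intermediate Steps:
22*0 + X*(-153) = 22*0 - 56*(-153) = 0 + 8568 = 8568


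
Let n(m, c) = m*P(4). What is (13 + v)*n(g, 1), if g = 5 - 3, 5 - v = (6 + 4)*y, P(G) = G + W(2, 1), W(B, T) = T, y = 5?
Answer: -320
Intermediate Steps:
P(G) = 1 + G (P(G) = G + 1 = 1 + G)
v = -45 (v = 5 - (6 + 4)*5 = 5 - 10*5 = 5 - 1*50 = 5 - 50 = -45)
g = 2
n(m, c) = 5*m (n(m, c) = m*(1 + 4) = m*5 = 5*m)
(13 + v)*n(g, 1) = (13 - 45)*(5*2) = -32*10 = -320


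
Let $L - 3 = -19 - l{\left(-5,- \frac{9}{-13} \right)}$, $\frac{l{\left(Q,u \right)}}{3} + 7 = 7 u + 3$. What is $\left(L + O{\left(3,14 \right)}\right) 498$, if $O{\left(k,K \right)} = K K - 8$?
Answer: $\frac{1097094}{13} \approx 84392.0$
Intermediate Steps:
$O{\left(k,K \right)} = -8 + K^{2}$ ($O{\left(k,K \right)} = K^{2} - 8 = -8 + K^{2}$)
$l{\left(Q,u \right)} = -12 + 21 u$ ($l{\left(Q,u \right)} = -21 + 3 \left(7 u + 3\right) = -21 + 3 \left(3 + 7 u\right) = -21 + \left(9 + 21 u\right) = -12 + 21 u$)
$L = - \frac{241}{13}$ ($L = 3 - \left(7 + 21 \left(-9\right) \frac{1}{-13}\right) = 3 - \left(7 + 21 \left(-9\right) \left(- \frac{1}{13}\right)\right) = 3 - \left(7 + \frac{189}{13}\right) = 3 - \frac{280}{13} = - \frac{241}{13} \approx -18.538$)
$\left(L + O{\left(3,14 \right)}\right) 498 = \left(- \frac{241}{13} - \left(8 - 14^{2}\right)\right) 498 = \left(- \frac{241}{13} + \left(-8 + 196\right)\right) 498 = \left(- \frac{241}{13} + 188\right) 498 = \frac{2203}{13} \cdot 498 = \frac{1097094}{13}$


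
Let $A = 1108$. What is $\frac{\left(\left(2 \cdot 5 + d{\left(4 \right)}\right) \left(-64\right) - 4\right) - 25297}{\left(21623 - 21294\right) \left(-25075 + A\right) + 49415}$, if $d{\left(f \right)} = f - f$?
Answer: $\frac{25941}{7835728} \approx 0.0033106$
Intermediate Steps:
$d{\left(f \right)} = 0$
$\frac{\left(\left(2 \cdot 5 + d{\left(4 \right)}\right) \left(-64\right) - 4\right) - 25297}{\left(21623 - 21294\right) \left(-25075 + A\right) + 49415} = \frac{\left(\left(2 \cdot 5 + 0\right) \left(-64\right) - 4\right) - 25297}{\left(21623 - 21294\right) \left(-25075 + 1108\right) + 49415} = \frac{\left(\left(10 + 0\right) \left(-64\right) - 4\right) - 25297}{329 \left(-23967\right) + 49415} = \frac{\left(10 \left(-64\right) - 4\right) - 25297}{-7885143 + 49415} = \frac{\left(-640 - 4\right) - 25297}{-7835728} = \left(-644 - 25297\right) \left(- \frac{1}{7835728}\right) = \left(-25941\right) \left(- \frac{1}{7835728}\right) = \frac{25941}{7835728}$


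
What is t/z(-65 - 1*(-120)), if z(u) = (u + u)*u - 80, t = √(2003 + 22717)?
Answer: 2*√1545/2985 ≈ 0.026336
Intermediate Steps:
t = 4*√1545 (t = √24720 = 4*√1545 ≈ 157.23)
z(u) = -80 + 2*u² (z(u) = (2*u)*u - 80 = 2*u² - 80 = -80 + 2*u²)
t/z(-65 - 1*(-120)) = (4*√1545)/(-80 + 2*(-65 - 1*(-120))²) = (4*√1545)/(-80 + 2*(-65 + 120)²) = (4*√1545)/(-80 + 2*55²) = (4*√1545)/(-80 + 2*3025) = (4*√1545)/(-80 + 6050) = (4*√1545)/5970 = (4*√1545)*(1/5970) = 2*√1545/2985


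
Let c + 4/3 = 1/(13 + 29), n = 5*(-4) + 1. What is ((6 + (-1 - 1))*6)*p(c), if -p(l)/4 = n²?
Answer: -34656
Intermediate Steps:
n = -19 (n = -20 + 1 = -19)
c = -55/42 (c = -4/3 + 1/(13 + 29) = -4/3 + 1/42 = -55/42 ≈ -1.3095)
p(l) = -1444 (p(l) = -4*(-19)² = -4*361 = -1444)
((6 + (-1 - 1))*6)*p(c) = ((6 + (-1 - 1))*6)*(-1444) = ((6 - 2)*6)*(-1444) = (4*6)*(-1444) = 24*(-1444) = -34656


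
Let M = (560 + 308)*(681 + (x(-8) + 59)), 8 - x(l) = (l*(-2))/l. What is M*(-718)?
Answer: -467418000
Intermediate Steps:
x(l) = 10 (x(l) = 8 - l*(-2)/l = 8 - (-2*l)/l = 8 - 1*(-2) = 8 + 2 = 10)
M = 651000 (M = (560 + 308)*(681 + (10 + 59)) = 868*(681 + 69) = 868*750 = 651000)
M*(-718) = 651000*(-718) = -467418000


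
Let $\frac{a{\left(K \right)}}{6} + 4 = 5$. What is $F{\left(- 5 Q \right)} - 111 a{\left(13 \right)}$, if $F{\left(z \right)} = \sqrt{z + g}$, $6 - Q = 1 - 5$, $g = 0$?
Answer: $-666 + 5 i \sqrt{2} \approx -666.0 + 7.0711 i$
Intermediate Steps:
$a{\left(K \right)} = 6$ ($a{\left(K \right)} = -24 + 6 \cdot 5 = -24 + 30 = 6$)
$Q = 10$ ($Q = 6 - \left(1 - 5\right) = 6 - -4 = 6 + 4 = 10$)
$F{\left(z \right)} = \sqrt{z}$ ($F{\left(z \right)} = \sqrt{z + 0} = \sqrt{z}$)
$F{\left(- 5 Q \right)} - 111 a{\left(13 \right)} = \sqrt{\left(-5\right) 10} - 666 = \sqrt{-50} - 666 = 5 i \sqrt{2} - 666 = -666 + 5 i \sqrt{2}$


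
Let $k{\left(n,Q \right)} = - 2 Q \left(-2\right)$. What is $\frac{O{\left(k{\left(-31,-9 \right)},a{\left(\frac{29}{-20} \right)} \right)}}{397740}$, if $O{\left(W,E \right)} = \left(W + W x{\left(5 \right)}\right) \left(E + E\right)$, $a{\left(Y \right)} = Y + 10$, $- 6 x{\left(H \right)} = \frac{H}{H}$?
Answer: $- \frac{171}{132580} \approx -0.0012898$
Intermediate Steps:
$x{\left(H \right)} = - \frac{1}{6}$ ($x{\left(H \right)} = - \frac{H \frac{1}{H}}{6} = \left(- \frac{1}{6}\right) 1 = - \frac{1}{6}$)
$k{\left(n,Q \right)} = 4 Q$
$a{\left(Y \right)} = 10 + Y$
$O{\left(W,E \right)} = \frac{5 E W}{3}$ ($O{\left(W,E \right)} = \left(W + W \left(- \frac{1}{6}\right)\right) \left(E + E\right) = \left(W - \frac{W}{6}\right) 2 E = \frac{5 W}{6} \cdot 2 E = \frac{5 E W}{3}$)
$\frac{O{\left(k{\left(-31,-9 \right)},a{\left(\frac{29}{-20} \right)} \right)}}{397740} = \frac{\frac{5}{3} \left(10 + \frac{29}{-20}\right) 4 \left(-9\right)}{397740} = \frac{5}{3} \left(10 + 29 \left(- \frac{1}{20}\right)\right) \left(-36\right) \frac{1}{397740} = \frac{5}{3} \left(10 - \frac{29}{20}\right) \left(-36\right) \frac{1}{397740} = \frac{5}{3} \cdot \frac{171}{20} \left(-36\right) \frac{1}{397740} = \left(-513\right) \frac{1}{397740} = - \frac{171}{132580}$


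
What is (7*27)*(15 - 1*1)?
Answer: 2646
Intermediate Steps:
(7*27)*(15 - 1*1) = 189*(15 - 1) = 189*14 = 2646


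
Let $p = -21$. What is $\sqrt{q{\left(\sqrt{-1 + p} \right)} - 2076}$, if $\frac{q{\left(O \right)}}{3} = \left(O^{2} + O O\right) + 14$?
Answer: $19 i \sqrt{6} \approx 46.54 i$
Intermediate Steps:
$q{\left(O \right)} = 42 + 6 O^{2}$ ($q{\left(O \right)} = 3 \left(\left(O^{2} + O O\right) + 14\right) = 3 \left(\left(O^{2} + O^{2}\right) + 14\right) = 3 \left(2 O^{2} + 14\right) = 3 \left(14 + 2 O^{2}\right) = 42 + 6 O^{2}$)
$\sqrt{q{\left(\sqrt{-1 + p} \right)} - 2076} = \sqrt{\left(42 + 6 \left(\sqrt{-1 - 21}\right)^{2}\right) - 2076} = \sqrt{\left(42 + 6 \left(\sqrt{-22}\right)^{2}\right) - 2076} = \sqrt{\left(42 + 6 \left(i \sqrt{22}\right)^{2}\right) - 2076} = \sqrt{\left(42 + 6 \left(-22\right)\right) - 2076} = \sqrt{\left(42 - 132\right) - 2076} = \sqrt{-90 - 2076} = \sqrt{-2166} = 19 i \sqrt{6}$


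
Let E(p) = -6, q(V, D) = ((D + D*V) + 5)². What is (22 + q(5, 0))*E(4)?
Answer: -282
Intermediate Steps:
q(V, D) = (5 + D + D*V)²
(22 + q(5, 0))*E(4) = (22 + (5 + 0 + 0*5)²)*(-6) = (22 + (5 + 0 + 0)²)*(-6) = (22 + 5²)*(-6) = (22 + 25)*(-6) = 47*(-6) = -282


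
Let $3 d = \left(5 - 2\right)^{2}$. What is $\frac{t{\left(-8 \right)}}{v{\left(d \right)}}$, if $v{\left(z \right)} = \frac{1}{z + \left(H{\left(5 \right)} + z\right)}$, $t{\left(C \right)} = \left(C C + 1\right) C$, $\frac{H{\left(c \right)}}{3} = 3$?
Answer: $-7800$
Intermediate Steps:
$H{\left(c \right)} = 9$ ($H{\left(c \right)} = 3 \cdot 3 = 9$)
$d = 3$ ($d = \frac{\left(5 - 2\right)^{2}}{3} = \frac{3^{2}}{3} = \frac{1}{3} \cdot 9 = 3$)
$t{\left(C \right)} = C \left(1 + C^{2}\right)$ ($t{\left(C \right)} = \left(C^{2} + 1\right) C = \left(1 + C^{2}\right) C = C \left(1 + C^{2}\right)$)
$v{\left(z \right)} = \frac{1}{9 + 2 z}$ ($v{\left(z \right)} = \frac{1}{z + \left(9 + z\right)} = \frac{1}{9 + 2 z}$)
$\frac{t{\left(-8 \right)}}{v{\left(d \right)}} = \frac{-8 + \left(-8\right)^{3}}{\frac{1}{9 + 2 \cdot 3}} = \frac{-8 - 512}{\frac{1}{9 + 6}} = - \frac{520}{\frac{1}{15}} = - 520 \frac{1}{\frac{1}{15}} = \left(-520\right) 15 = -7800$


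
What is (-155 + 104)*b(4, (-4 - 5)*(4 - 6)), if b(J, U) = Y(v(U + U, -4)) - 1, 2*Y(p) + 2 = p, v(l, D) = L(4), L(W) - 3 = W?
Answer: -153/2 ≈ -76.500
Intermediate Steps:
L(W) = 3 + W
v(l, D) = 7 (v(l, D) = 3 + 4 = 7)
Y(p) = -1 + p/2
b(J, U) = 3/2 (b(J, U) = (-1 + (½)*7) - 1 = (-1 + 7/2) - 1 = 5/2 - 1 = 3/2)
(-155 + 104)*b(4, (-4 - 5)*(4 - 6)) = (-155 + 104)*(3/2) = -51*3/2 = -153/2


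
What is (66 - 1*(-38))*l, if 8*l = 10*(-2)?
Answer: -260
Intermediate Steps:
l = -5/2 (l = (10*(-2))/8 = (⅛)*(-20) = -5/2 ≈ -2.5000)
(66 - 1*(-38))*l = (66 - 1*(-38))*(-5/2) = (66 + 38)*(-5/2) = 104*(-5/2) = -260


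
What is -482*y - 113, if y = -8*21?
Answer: 80863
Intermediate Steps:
y = -168
-482*y - 113 = -482*(-168) - 113 = 80976 - 113 = 80863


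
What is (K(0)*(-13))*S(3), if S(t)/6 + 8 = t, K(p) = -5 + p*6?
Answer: -1950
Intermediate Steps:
K(p) = -5 + 6*p
S(t) = -48 + 6*t
(K(0)*(-13))*S(3) = ((-5 + 6*0)*(-13))*(-48 + 6*3) = ((-5 + 0)*(-13))*(-48 + 18) = -5*(-13)*(-30) = 65*(-30) = -1950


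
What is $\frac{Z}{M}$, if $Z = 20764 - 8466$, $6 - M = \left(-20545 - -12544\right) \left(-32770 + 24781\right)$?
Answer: $- \frac{12298}{63919983} \approx -0.0001924$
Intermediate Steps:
$M = -63919983$ ($M = 6 - \left(-20545 - -12544\right) \left(-32770 + 24781\right) = 6 - \left(-20545 + 12544\right) \left(-7989\right) = 6 - \left(-8001\right) \left(-7989\right) = 6 - 63919989 = -63919983$)
$Z = 12298$ ($Z = 20764 - 8466 = 12298$)
$\frac{Z}{M} = \frac{12298}{-63919983} = 12298 \left(- \frac{1}{63919983}\right) = - \frac{12298}{63919983}$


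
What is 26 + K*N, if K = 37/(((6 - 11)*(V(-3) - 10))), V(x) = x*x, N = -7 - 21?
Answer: -906/5 ≈ -181.20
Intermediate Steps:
N = -28
V(x) = x²
K = 37/5 (K = 37/(((6 - 11)*((-3)² - 10))) = 37/((-5*(9 - 10))) = 37/((-5*(-1))) = 37/5 ≈ 7.4000)
26 + K*N = 26 + (37/5)*(-28) = 26 - 1036/5 = -906/5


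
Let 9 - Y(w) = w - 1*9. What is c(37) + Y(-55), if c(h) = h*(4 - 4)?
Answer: 73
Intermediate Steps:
Y(w) = 18 - w (Y(w) = 9 - (w - 1*9) = 9 - (w - 9) = 9 - (-9 + w) = 9 + (9 - w) = 18 - w)
c(h) = 0 (c(h) = h*0 = 0)
c(37) + Y(-55) = 0 + (18 - 1*(-55)) = 0 + (18 + 55) = 0 + 73 = 73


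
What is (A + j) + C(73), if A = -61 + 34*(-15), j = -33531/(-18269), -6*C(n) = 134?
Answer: -32418227/54807 ≈ -591.50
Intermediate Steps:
C(n) = -67/3 (C(n) = -⅙*134 = -67/3)
j = 33531/18269 (j = -33531*(-1/18269) = 33531/18269 ≈ 1.8354)
A = -571 (A = -61 - 510 = -571)
(A + j) + C(73) = (-571 + 33531/18269) - 67/3 = -10398068/18269 - 67/3 = -32418227/54807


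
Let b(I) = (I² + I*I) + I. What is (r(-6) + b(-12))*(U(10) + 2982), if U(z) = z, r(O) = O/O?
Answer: 828784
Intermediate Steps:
b(I) = I + 2*I² (b(I) = (I² + I²) + I = 2*I² + I = I + 2*I²)
r(O) = 1
(r(-6) + b(-12))*(U(10) + 2982) = (1 - 12*(1 + 2*(-12)))*(10 + 2982) = (1 - 12*(1 - 24))*2992 = (1 - 12*(-23))*2992 = (1 + 276)*2992 = 277*2992 = 828784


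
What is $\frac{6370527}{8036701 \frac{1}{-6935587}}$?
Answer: $- \frac{44183344244349}{8036701} \approx -5.4977 \cdot 10^{6}$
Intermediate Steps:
$\frac{6370527}{8036701 \frac{1}{-6935587}} = \frac{6370527}{8036701 \left(- \frac{1}{6935587}\right)} = \frac{6370527}{- \frac{8036701}{6935587}} = 6370527 \left(- \frac{6935587}{8036701}\right) = - \frac{44183344244349}{8036701}$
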